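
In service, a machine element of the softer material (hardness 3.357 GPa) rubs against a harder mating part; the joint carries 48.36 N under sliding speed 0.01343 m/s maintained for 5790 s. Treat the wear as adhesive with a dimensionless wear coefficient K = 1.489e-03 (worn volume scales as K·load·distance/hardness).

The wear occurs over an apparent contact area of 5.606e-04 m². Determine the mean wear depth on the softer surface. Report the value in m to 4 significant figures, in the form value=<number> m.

value=2.975e-06 m

Each operation carries full float precision — intermediate values are displayed rounded, and a lone final rounding: 4 significant digits.
Distance L = v·t = 0.01343 m/s × 5790 s = 77.76 m.
Hardness H = 3.357 GPa = 3.357e+09 Pa.
Expressed in SI base units: W = 48.36 N, H = 3.357e+09 Pa, K = 1.489e-03.
By Archard's law, V = K·W·L/H = 1.489e-03 · 48.36 · 77.76 / 3.357e+09 = 1.668e-09 m³.
Mean wear depth h = V/A = 1.668e-09 / 5.606e-04 = 2.975e-06 m.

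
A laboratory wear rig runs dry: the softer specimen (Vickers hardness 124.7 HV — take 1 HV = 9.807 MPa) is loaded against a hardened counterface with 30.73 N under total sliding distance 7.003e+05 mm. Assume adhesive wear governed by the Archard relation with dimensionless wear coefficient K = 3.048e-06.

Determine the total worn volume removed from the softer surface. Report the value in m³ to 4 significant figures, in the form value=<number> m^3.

value=5.364e-11 m^3

Every step holds exact precision. Intermediate values are displayed rounded; rounded just once to four significant digits.
Convert: Sliding distance L = 7.003e+05 mm = 700.3 m.
Convert: Hardness H = 124.7 HV × 9.807 MPa/HV = 1223 MPa = 1.223e+09 Pa.
Restated in SI base units: W = 30.73 N, H = 1.223e+09 Pa, K = 3.048e-06.
Wear volume V = K·W·L/H = 3.048e-06 · 30.73 · 700.3 / 1.223e+09 = 5.364e-11 m³.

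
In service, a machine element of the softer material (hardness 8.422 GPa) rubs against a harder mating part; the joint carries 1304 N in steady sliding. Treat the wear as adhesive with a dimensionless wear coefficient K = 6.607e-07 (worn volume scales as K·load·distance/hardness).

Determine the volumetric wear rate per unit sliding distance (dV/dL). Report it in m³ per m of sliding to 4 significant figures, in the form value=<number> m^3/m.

Quoted intermediates are rounded, and the algebra keeps exact precision — one final rounding, at 4 significant figures.
Convert: Hardness H = 8.422 GPa = 8.422e+09 Pa.
As SI base values: W = 1304 N, H = 8.422e+09 Pa, K = 6.607e-07.
Wear rate dV/dL = K·W/H (no L dependence): 6.607e-07 · 1304 / 8.422e+09 = 1.023e-13 m³/m.

value=1.023e-13 m^3/m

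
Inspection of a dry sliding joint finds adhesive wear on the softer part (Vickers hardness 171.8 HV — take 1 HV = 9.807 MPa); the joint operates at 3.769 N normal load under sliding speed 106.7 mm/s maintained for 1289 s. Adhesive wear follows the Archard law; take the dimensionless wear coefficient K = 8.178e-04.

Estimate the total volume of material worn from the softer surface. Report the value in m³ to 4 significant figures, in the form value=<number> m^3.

Each operation keeps full precision; the intermediates are shown rounded, and a lone final rounding to 4 significant digits.
Convert: Sliding speed v = 106.7 mm/s = 0.1067 m/s. Sliding distance L = v·t = 0.1067 m/s × 1289 s = 137.5 m.
Convert: Hardness H = 171.8 HV × 9.807 MPa/HV = 1685 MPa = 1.685e+09 Pa.
In SI base units, W = 3.769 N, H = 1.685e+09 Pa, K = 8.178e-04.
Volume removed: V = K·W·L/H = 8.178e-04 · 3.769 · 137.5 / 1.685e+09 = 2.516e-10 m³.

value=2.516e-10 m^3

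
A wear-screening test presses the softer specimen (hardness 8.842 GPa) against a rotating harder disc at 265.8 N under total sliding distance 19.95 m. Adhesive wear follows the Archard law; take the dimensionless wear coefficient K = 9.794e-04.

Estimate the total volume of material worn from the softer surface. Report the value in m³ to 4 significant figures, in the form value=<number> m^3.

value=5.874e-10 m^3

All working math runs at full float precision, and the intermediates appear rounded — one last rounding to 4 significant figures.
Convert: Hardness H = 8.842 GPa = 8.842e+09 Pa.
In SI base units: W = 265.8 N, H = 8.842e+09 Pa, K = 9.794e-04.
Archard volume V = K·W·L/H = 9.794e-04 · 265.8 · 19.95 / 8.842e+09 = 5.874e-10 m³.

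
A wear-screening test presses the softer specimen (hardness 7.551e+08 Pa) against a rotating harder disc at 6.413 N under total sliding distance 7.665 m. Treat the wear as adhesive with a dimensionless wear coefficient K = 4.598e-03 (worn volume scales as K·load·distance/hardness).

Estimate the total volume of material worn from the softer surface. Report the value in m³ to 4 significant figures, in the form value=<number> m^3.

value=2.993e-10 m^3

Printed values are rounded; every step keeps full precision. Rounded just once to four significant figures.
Expressed in SI base units: W = 6.413 N, H = 7.551e+08 Pa, K = 4.598e-03.
Apply Archard: V = K·W·L/H = 4.598e-03 · 6.413 · 7.665 / 7.551e+08 = 2.993e-10 m³.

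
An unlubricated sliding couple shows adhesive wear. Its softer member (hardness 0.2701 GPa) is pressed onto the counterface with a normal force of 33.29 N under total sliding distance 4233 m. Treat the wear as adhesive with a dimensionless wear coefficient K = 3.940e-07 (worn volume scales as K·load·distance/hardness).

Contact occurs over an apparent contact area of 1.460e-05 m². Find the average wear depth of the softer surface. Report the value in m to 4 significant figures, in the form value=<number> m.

value=1.408e-05 m

The intermediates appear rounded — all working math maintains full precision; one final rounding: 4 significant figures.
Hardness H = 0.2701 GPa = 2.701e+08 Pa.
Restated in SI base units: W = 33.29 N, H = 2.701e+08 Pa, K = 3.940e-07.
Archard relation: V = K·W·L/H = 3.940e-07 · 33.29 · 4233 / 2.701e+08 = 2.056e-10 m³.
Average depth h = V/A = 2.056e-10 / 1.460e-05 = 1.408e-05 m.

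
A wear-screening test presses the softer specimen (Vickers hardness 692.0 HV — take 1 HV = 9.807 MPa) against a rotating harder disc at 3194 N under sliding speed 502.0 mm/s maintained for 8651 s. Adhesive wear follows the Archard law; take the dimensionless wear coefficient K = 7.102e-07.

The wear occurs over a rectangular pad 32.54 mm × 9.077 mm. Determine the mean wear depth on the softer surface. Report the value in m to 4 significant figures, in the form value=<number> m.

value=4.915e-06 m

All arithmetic keeps exact precision — intermediate values are displayed rounded. Rounded just once: 4 significant figures.
Convert: Sliding speed v = 502.0 mm/s = 0.5020 m/s. Distance covered L = v·t = 0.5020 m/s × 8651 s = 4343 m.
Convert: Hardness H = 692.0 HV × 9.807 MPa/HV = 6786 MPa = 6.786e+09 Pa.
Convert: Pad sides 32.54 mm × 9.077 mm = 0.03254 m × 0.009077 m. Contact area A = 0.03254 m × 0.009077 m = 2.954e-04 m².
In SI base units: W = 3194 N, H = 6.786e+09 Pa, K = 7.102e-07.
By Archard's law, V = K·W·L/H = 7.102e-07 · 3194 · 4343 / 6.786e+09 = 1.452e-09 m³.
Mean depth h = V/A = 1.452e-09 / 2.954e-04 = 4.915e-06 m.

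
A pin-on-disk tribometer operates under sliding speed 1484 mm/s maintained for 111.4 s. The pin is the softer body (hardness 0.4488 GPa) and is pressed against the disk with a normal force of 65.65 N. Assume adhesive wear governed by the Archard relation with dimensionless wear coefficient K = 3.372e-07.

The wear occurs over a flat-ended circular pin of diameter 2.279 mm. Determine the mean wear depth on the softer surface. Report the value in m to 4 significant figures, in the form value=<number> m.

Intermediate values appear rounded, and the algebra maintains exact precision. Rounded just once to 4 significant figures.
Convert: Sliding speed v = 1484 mm/s = 1.484 m/s. Path length L = v·t = 1.484 m/s × 111.4 s = 165.3 m.
Convert: Hardness H = 0.4488 GPa = 4.488e+08 Pa.
Convert: Pin diameter d = 2.279 mm = 0.002279 m. Contact area A = π·d²/4 = π·(0.002279 m)²/4 = 4.079e-06 m².
In SI base units: W = 65.65 N, H = 4.488e+08 Pa, K = 3.372e-07.
Volume removed: V = K·W·L/H = 3.372e-07 · 65.65 · 165.3 / 4.488e+08 = 8.154e-12 m³.
Mean depth h = V/A = 8.154e-12 / 4.079e-06 = 1.999e-06 m.

value=1.999e-06 m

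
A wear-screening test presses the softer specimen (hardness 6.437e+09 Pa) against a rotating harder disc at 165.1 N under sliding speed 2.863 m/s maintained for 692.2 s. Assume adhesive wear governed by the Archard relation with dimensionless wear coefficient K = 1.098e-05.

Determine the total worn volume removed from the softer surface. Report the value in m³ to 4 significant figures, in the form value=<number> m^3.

Each operation carries full precision; the intermediates are displayed rounded, and rounded just once, at four significant figures.
The distance L = v·t = 2.863 m/s × 692.2 s = 1982 m.
Working in SI base units: W = 165.1 N, H = 6.437e+09 Pa, K = 1.098e-05.
Apply Archard: V = K·W·L/H = 1.098e-05 · 165.1 · 1982 / 6.437e+09 = 5.581e-10 m³.

value=5.581e-10 m^3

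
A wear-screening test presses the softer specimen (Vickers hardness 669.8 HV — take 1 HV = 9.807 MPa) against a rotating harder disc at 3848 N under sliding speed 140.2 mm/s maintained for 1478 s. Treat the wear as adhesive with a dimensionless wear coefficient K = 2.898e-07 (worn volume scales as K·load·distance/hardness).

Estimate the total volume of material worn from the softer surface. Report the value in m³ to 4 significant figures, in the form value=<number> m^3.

Intermediates are printed rounded. The computation carries full float precision; a single final rounding, at four significant figures.
Sliding speed v = 140.2 mm/s = 0.1402 m/s. Total distance L = v·t = 0.1402 m/s × 1478 s = 207.2 m.
Hardness H = 669.8 HV × 9.807 MPa/HV = 6569 MPa = 6.569e+09 Pa.
Working in SI base units: W = 3848 N, H = 6.569e+09 Pa, K = 2.898e-07.
Apply Archard: V = K·W·L/H = 2.898e-07 · 3848 · 207.2 / 6.569e+09 = 3.518e-11 m³.

value=3.518e-11 m^3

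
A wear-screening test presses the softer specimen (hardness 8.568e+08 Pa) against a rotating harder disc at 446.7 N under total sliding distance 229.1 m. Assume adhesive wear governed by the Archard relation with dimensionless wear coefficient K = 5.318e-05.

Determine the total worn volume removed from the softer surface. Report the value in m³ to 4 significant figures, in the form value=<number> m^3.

All arithmetic keeps full precision; intermediates are displayed rounded — a single final rounding to four significant figures.
Working in SI base units: W = 446.7 N, H = 8.568e+08 Pa, K = 5.318e-05.
Worn volume V = K·W·L/H = 5.318e-05 · 446.7 · 229.1 / 8.568e+08 = 6.352e-09 m³.

value=6.352e-09 m^3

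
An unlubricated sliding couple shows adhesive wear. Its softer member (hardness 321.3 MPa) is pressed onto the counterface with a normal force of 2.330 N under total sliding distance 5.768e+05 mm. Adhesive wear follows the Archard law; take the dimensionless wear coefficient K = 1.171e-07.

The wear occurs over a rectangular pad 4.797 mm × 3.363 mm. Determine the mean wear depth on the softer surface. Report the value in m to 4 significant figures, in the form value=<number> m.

value=3.036e-08 m

The algebra keeps full float precision, and intermediate values appear rounded, and one final rounding to four significant digits.
Distance covered L = 5.768e+05 mm = 576.8 m.
Hardness H = 321.3 MPa = 3.213e+08 Pa.
Pad sides 4.797 mm × 3.363 mm = 0.004797 m × 0.003363 m. Contact area A = 0.004797 m × 0.003363 m = 1.613e-05 m².
In SI base units, W = 2.330 N, H = 3.213e+08 Pa, K = 1.171e-07.
By Archard's law, V = K·W·L/H = 1.171e-07 · 2.330 · 576.8 / 3.213e+08 = 4.898e-13 m³.
Depth h = V/A = 4.898e-13 / 1.613e-05 = 3.036e-08 m.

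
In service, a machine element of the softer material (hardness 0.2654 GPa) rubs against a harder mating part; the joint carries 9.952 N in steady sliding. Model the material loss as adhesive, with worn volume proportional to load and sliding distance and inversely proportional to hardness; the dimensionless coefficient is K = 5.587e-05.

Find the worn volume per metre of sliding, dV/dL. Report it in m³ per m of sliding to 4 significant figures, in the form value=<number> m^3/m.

All working math keeps full float precision, and the intermediates are shown rounded — one final rounding, at 4 significant digits.
Hardness H = 0.2654 GPa = 2.654e+08 Pa.
Restated in SI base units: W = 9.952 N, H = 2.654e+08 Pa, K = 5.587e-05.
The wear rate dV/dL = K·W/H — distance-free: 5.587e-05 · 9.952 / 2.654e+08 = 2.095e-12 m³/m.

value=2.095e-12 m^3/m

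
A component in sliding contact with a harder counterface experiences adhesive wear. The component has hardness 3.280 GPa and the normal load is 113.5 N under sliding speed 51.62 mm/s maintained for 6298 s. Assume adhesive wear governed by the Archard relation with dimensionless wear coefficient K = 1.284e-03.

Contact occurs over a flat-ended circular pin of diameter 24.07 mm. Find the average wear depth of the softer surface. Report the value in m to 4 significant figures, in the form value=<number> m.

Every step runs at full float precision — intermediate values are shown rounded — rounded once at the end, at four significant figures.
Convert: Sliding speed v = 51.62 mm/s = 0.05162 m/s. Total distance L = v·t = 0.05162 m/s × 6298 s = 325.1 m.
Convert: Hardness H = 3.280 GPa = 3.280e+09 Pa.
Convert: Pin diameter d = 24.07 mm = 0.02407 m. Contact area A = π·d²/4 = π·(0.02407 m)²/4 = 4.550e-04 m².
SI base units throughout: W = 113.5 N, H = 3.280e+09 Pa, K = 1.284e-03.
Volume removed: V = K·W·L/H = 1.284e-03 · 113.5 · 325.1 / 3.280e+09 = 1.444e-08 m³.
Depth h = V/A = 1.444e-08 / 4.550e-04 = 3.174e-05 m.

value=3.174e-05 m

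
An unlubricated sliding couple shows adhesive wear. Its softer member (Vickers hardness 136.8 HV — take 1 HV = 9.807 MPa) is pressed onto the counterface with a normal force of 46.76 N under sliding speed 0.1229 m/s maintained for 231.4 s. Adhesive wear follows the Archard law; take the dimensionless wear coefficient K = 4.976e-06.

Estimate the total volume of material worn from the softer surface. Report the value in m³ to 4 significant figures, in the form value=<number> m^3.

value=4.932e-12 m^3

All arithmetic runs at full float precision. Intermediates are shown rounded; a single final rounding: four significant figures.
Convert: Distance L = v·t = 0.1229 m/s × 231.4 s = 28.44 m.
Convert: Hardness H = 136.8 HV × 9.807 MPa/HV = 1342 MPa = 1.342e+09 Pa.
As SI base values: W = 46.76 N, H = 1.342e+09 Pa, K = 4.976e-06.
By Archard's law, V = K·W·L/H = 4.976e-06 · 46.76 · 28.44 / 1.342e+09 = 4.932e-12 m³.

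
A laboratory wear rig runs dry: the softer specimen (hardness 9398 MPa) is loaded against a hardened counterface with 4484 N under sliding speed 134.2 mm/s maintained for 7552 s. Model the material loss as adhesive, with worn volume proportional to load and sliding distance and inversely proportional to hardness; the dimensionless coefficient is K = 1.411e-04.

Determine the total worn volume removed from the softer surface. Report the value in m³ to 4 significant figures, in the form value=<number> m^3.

Intermediate values appear rounded. Each operation maintains full precision; rounded once at the end to four significant digits.
Convert: Sliding speed v = 134.2 mm/s = 0.1342 m/s. Distance covered L = v·t = 0.1342 m/s × 7552 s = 1013 m.
Convert: Hardness H = 9398 MPa = 9.398e+09 Pa.
Working in SI base units: W = 4484 N, H = 9.398e+09 Pa, K = 1.411e-04.
Wear volume V = K·W·L/H = 1.411e-04 · 4484 · 1013 / 9.398e+09 = 6.823e-08 m³.

value=6.823e-08 m^3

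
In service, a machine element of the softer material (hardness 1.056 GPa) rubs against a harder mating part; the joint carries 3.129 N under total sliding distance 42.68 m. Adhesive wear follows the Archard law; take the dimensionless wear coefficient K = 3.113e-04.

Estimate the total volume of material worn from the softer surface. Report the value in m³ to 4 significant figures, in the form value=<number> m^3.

value=3.937e-11 m^3

The algebra holds full float precision — displayed values are rounded. Rounded once at the end: four significant figures.
Hardness H = 1.056 GPa = 1.056e+09 Pa.
As SI base values: W = 3.129 N, H = 1.056e+09 Pa, K = 3.113e-04.
By Archard's law, V = K·W·L/H = 3.113e-04 · 3.129 · 42.68 / 1.056e+09 = 3.937e-11 m³.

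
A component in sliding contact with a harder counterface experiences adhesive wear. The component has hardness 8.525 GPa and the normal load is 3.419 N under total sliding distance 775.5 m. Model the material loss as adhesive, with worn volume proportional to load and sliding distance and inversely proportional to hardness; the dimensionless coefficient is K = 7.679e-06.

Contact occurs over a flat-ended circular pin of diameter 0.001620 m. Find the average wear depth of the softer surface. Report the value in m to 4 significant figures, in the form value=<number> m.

The computation runs at full float precision — shown intermediates are rounded; a lone final rounding: 4 significant figures.
Hardness H = 8.525 GPa = 8.525e+09 Pa.
Contact area A = π·d²/4 = π·(0.001620 m)²/4 = 2.061e-06 m².
Working in SI base units: W = 3.419 N, H = 8.525e+09 Pa, K = 7.679e-06.
Wear volume V = K·W·L/H = 7.679e-06 · 3.419 · 775.5 / 8.525e+09 = 2.388e-12 m³.
Average depth h = V/A = 2.388e-12 / 2.061e-06 = 1.159e-06 m.

value=1.159e-06 m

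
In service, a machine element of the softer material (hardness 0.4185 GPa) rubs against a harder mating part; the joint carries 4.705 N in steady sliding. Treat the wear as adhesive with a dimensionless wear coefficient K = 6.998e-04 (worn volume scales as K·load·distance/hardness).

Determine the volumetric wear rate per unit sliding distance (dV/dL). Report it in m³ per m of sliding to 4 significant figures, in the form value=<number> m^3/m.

The intermediates appear rounded; the algebra carries exact precision. Rounded just once to 4 significant figures.
Hardness H = 0.4185 GPa = 4.185e+08 Pa.
Restated in SI base units: W = 4.705 N, H = 4.185e+08 Pa, K = 6.998e-04.
Sliding wear rate dV/dL = K·W/H — distance-free: 6.998e-04 · 4.705 / 4.185e+08 = 7.868e-12 m³/m.

value=7.868e-12 m^3/m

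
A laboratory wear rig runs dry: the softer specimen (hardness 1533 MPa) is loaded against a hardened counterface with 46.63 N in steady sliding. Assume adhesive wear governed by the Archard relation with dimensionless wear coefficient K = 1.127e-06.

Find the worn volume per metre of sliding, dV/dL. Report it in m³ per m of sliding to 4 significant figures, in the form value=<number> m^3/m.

value=3.428e-14 m^3/m

The intermediates are printed rounded, and the computation maintains exact precision. Rounded once at the end, at four significant digits.
Hardness H = 1533 MPa = 1.533e+09 Pa.
Restated in SI base units: W = 46.63 N, H = 1.533e+09 Pa, K = 1.127e-06.
Volumetric rate dV/dL = K·W/H: 1.127e-06 · 46.63 / 1.533e+09 = 3.428e-14 m³/m.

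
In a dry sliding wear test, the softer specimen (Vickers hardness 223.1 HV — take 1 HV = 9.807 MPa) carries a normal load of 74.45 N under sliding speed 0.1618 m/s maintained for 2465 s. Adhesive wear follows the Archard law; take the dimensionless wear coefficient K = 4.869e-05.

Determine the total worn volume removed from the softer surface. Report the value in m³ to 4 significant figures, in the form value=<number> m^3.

Quoted intermediates are rounded — all working math runs at exact precision, and one final rounding: 4 significant digits.
Convert: Total distance L = v·t = 0.1618 m/s × 2465 s = 398.8 m.
Convert: Hardness H = 223.1 HV × 9.807 MPa/HV = 2188 MPa = 2.188e+09 Pa.
In SI base units, W = 74.45 N, H = 2.188e+09 Pa, K = 4.869e-05.
Archard relation: V = K·W·L/H = 4.869e-05 · 74.45 · 398.8 / 2.188e+09 = 6.608e-10 m³.

value=6.608e-10 m^3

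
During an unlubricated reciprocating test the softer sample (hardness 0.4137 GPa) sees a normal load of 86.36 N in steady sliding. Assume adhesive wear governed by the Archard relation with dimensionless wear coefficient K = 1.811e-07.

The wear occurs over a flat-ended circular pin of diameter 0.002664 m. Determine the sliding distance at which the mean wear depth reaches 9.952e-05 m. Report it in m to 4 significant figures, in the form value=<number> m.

value=1.467e+04 m

All arithmetic holds full float precision, and intermediate values are displayed rounded. Rounded once at the end: 4 significant digits.
Convert: Hardness H = 0.4137 GPa = 4.137e+08 Pa.
Convert: Contact area A = π·d²/4 = π·(0.002664 m)²/4 = 5.574e-06 m².
SI base units throughout: W = 86.36 N, H = 4.137e+08 Pa, K = 1.811e-07.
At the depth limit, V_lim = h_lim·A = 9.952e-05 · 5.574e-06 = 5.547e-10 m³.
Inverting, life L = V_lim·H/(K·W) = 5.547e-10 · 4.137e+08 / (1.811e-07 · 86.36) = 1.467e+04 m.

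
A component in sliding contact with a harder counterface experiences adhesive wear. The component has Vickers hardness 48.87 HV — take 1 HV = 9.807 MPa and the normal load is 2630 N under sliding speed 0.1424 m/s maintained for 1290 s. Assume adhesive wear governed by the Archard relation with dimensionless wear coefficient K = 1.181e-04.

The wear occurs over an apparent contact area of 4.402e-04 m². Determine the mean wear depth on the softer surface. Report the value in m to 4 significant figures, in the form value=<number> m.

value=2.704e-04 m

Every step maintains full precision. Printed values are rounded, and rounded once at the end: 4 significant digits.
Convert: The distance L = v·t = 0.1424 m/s × 1290 s = 183.7 m.
Convert: Hardness H = 48.87 HV × 9.807 MPa/HV = 479.3 MPa = 4.793e+08 Pa.
In SI base units, W = 2630 N, H = 4.793e+08 Pa, K = 1.181e-04.
Wear volume V = K·W·L/H = 1.181e-04 · 2630 · 183.7 / 4.793e+08 = 1.190e-07 m³.
Wear depth h = V/A = 1.190e-07 / 4.402e-04 = 2.704e-04 m.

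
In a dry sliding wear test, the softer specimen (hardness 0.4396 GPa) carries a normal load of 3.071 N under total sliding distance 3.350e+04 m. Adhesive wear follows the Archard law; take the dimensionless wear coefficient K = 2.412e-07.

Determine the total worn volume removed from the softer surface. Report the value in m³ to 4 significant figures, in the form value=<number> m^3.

Intermediate values appear rounded. All arithmetic runs at full precision, and one final rounding to 4 significant figures.
Convert: Hardness H = 0.4396 GPa = 4.396e+08 Pa.
Restated in SI base units: W = 3.071 N, H = 4.396e+08 Pa, K = 2.412e-07.
Volume removed: V = K·W·L/H = 2.412e-07 · 3.071 · 3.350e+04 / 4.396e+08 = 5.645e-11 m³.

value=5.645e-11 m^3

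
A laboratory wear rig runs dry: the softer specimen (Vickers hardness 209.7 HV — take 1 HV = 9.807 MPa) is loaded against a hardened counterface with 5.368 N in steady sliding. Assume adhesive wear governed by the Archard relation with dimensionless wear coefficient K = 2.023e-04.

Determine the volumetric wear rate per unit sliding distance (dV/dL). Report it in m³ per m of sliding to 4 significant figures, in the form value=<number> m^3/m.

value=5.280e-13 m^3/m

The intermediates appear rounded; all working math maintains exact precision, and one last rounding to four significant figures.
Convert: Hardness H = 209.7 HV × 9.807 MPa/HV = 2057 MPa = 2.057e+09 Pa.
SI base units throughout: W = 5.368 N, H = 2.057e+09 Pa, K = 2.023e-04.
The wear rate dV/dL = K·W/H (independent of L): 2.023e-04 · 5.368 / 2.057e+09 = 5.280e-13 m³/m.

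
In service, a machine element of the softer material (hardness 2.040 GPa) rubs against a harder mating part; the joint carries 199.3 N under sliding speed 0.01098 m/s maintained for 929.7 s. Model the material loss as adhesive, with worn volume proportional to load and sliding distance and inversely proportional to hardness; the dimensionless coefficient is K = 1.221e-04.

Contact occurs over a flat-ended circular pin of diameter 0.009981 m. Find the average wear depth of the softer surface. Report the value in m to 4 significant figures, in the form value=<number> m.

Each operation runs at full float precision. Shown intermediates are rounded — one last rounding, at four significant figures.
Sliding distance L = v·t = 0.01098 m/s × 929.7 s = 10.21 m.
Hardness H = 2.040 GPa = 2.040e+09 Pa.
Contact area A = π·d²/4 = π·(0.009981 m)²/4 = 7.824e-05 m².
In SI base units, W = 199.3 N, H = 2.040e+09 Pa, K = 1.221e-04.
Volume removed: V = K·W·L/H = 1.221e-04 · 199.3 · 10.21 / 2.040e+09 = 1.218e-10 m³.
Depth of wear h = V/A = 1.218e-10 / 7.824e-05 = 1.556e-06 m.

value=1.556e-06 m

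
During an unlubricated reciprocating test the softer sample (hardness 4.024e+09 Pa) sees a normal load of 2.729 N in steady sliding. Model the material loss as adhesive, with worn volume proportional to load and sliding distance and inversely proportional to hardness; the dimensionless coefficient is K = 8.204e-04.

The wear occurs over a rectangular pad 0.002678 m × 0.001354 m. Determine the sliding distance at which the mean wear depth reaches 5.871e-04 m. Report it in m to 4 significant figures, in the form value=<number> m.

Intermediate values are printed rounded. The algebra carries full float precision — one final rounding: 4 significant digits.
Contact area A = 0.002678 m × 0.001354 m = 3.626e-06 m².
Expressed in SI base units: W = 2.729 N, H = 4.024e+09 Pa, K = 8.204e-04.
Volume at the limit: V_lim = h_lim·A = 5.871e-04 · 3.626e-06 = 2.129e-09 m³.
Thus life L = V_lim·H/(K·W) = 2.129e-09 · 4.024e+09 / (8.204e-04 · 2.729) = 3826 m.

value=3826 m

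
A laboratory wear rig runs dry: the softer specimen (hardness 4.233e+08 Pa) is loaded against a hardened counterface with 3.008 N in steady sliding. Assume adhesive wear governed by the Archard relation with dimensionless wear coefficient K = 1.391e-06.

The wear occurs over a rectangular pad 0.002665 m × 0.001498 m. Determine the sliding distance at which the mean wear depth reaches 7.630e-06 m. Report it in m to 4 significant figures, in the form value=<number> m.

value=3082 m

Intermediate values are shown rounded. Each operation carries full float precision; rounded just once: four significant figures.
Convert: Contact area A = 0.002665 m × 0.001498 m = 3.992e-06 m².
Expressed in SI base units: W = 3.008 N, H = 4.233e+08 Pa, K = 1.391e-06.
Wearable volume V_lim = h_lim·A = 7.630e-06 · 3.992e-06 = 3.046e-11 m³.
Inverting, life L = V_lim·H/(K·W) = 3.046e-11 · 4.233e+08 / (1.391e-06 · 3.008) = 3082 m.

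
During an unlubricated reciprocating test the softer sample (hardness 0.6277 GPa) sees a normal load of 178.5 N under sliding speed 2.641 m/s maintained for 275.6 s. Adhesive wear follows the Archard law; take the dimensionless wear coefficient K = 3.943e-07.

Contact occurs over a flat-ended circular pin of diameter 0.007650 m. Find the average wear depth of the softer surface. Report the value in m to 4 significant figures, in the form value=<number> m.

value=1.776e-06 m

Printed values are rounded, and every step keeps full float precision, and a single final rounding: 4 significant figures.
Convert: Sliding distance L = v·t = 2.641 m/s × 275.6 s = 727.9 m.
Convert: Hardness H = 0.6277 GPa = 6.277e+08 Pa.
Convert: Contact area A = π·d²/4 = π·(0.007650 m)²/4 = 4.596e-05 m².
Collected in SI base units: W = 178.5 N, H = 6.277e+08 Pa, K = 3.943e-07.
The Archard volume V = K·W·L/H = 3.943e-07 · 178.5 · 727.9 / 6.277e+08 = 8.161e-11 m³.
Wear depth h = V/A = 8.161e-11 / 4.596e-05 = 1.776e-06 m.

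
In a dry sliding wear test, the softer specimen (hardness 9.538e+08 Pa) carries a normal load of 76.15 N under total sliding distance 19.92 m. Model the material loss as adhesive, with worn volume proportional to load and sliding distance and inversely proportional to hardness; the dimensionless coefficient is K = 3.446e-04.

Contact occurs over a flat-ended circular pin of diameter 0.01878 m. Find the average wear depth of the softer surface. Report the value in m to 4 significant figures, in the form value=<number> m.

All working math maintains full precision, and intermediates are printed rounded; rounded just once, at 4 significant digits.
Contact area A = π·d²/4 = π·(0.01878 m)²/4 = 2.770e-04 m².
SI base units throughout: W = 76.15 N, H = 9.538e+08 Pa, K = 3.446e-04.
Apply Archard: V = K·W·L/H = 3.446e-04 · 76.15 · 19.92 / 9.538e+08 = 5.480e-10 m³.
Average depth h = V/A = 5.480e-10 / 2.770e-04 = 1.979e-06 m.

value=1.979e-06 m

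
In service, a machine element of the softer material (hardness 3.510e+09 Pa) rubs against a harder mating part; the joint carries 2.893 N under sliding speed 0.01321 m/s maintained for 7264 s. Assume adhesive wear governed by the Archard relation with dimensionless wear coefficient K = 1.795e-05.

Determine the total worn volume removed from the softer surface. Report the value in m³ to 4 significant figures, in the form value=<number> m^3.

value=1.420e-12 m^3

Intermediate values are shown rounded. The algebra maintains full float precision; rounded once at the end: four significant figures.
Convert: Distance covered L = v·t = 0.01321 m/s × 7264 s = 95.96 m.
Expressed in SI base units: W = 2.893 N, H = 3.510e+09 Pa, K = 1.795e-05.
Wear volume V = K·W·L/H = 1.795e-05 · 2.893 · 95.96 / 3.510e+09 = 1.420e-12 m³.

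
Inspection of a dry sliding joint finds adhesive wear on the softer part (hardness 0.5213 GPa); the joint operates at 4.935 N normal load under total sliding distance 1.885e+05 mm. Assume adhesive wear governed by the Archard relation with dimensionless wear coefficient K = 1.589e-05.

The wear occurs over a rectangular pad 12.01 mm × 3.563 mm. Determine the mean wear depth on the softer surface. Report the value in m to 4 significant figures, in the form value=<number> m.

value=6.626e-07 m

All working math holds full precision. Intermediates are printed rounded; a lone final rounding: four significant digits.
Convert: Total distance L = 1.885e+05 mm = 188.5 m.
Convert: Hardness H = 0.5213 GPa = 5.213e+08 Pa.
Convert: Pad sides 12.01 mm × 3.563 mm = 0.01201 m × 0.003563 m. Contact area A = 0.01201 m × 0.003563 m = 4.279e-05 m².
Restated in SI base units: W = 4.935 N, H = 5.213e+08 Pa, K = 1.589e-05.
Apply Archard: V = K·W·L/H = 1.589e-05 · 4.935 · 188.5 / 5.213e+08 = 2.836e-11 m³.
Mean depth h = V/A = 2.836e-11 / 4.279e-05 = 6.626e-07 m.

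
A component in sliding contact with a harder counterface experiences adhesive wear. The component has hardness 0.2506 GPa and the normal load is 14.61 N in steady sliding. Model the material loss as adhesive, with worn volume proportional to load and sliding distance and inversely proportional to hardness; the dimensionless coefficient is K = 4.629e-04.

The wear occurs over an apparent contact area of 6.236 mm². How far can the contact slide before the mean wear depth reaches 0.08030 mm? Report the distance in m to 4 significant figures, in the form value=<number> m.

value=18.56 m

The algebra keeps exact precision, and displayed values are rounded — one final rounding: four significant digits.
Convert: Hardness H = 0.2506 GPa = 2.506e+08 Pa.
Convert: Contact area A = 6.236 mm² = 6.236e-06 m².
Convert: Depth limit h_lim = 0.08030 mm = 8.030e-05 m.
Expressed in SI base units: W = 14.61 N, H = 2.506e+08 Pa, K = 4.629e-04.
At the depth limit, V_lim = h_lim·A = 8.030e-05 · 6.236e-06 = 5.008e-10 m³.
So the life L = V_lim·H/(K·W) = 5.008e-10 · 2.506e+08 / (4.629e-04 · 14.61) = 18.56 m.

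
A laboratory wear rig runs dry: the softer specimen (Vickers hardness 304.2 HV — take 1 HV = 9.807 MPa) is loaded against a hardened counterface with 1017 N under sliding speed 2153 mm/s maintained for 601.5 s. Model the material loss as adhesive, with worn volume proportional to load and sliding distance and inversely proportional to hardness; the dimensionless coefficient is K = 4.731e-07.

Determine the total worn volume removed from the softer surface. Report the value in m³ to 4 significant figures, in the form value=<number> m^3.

value=2.089e-10 m^3

The intermediates appear rounded; the algebra carries full precision — a single final rounding to four significant digits.
Sliding speed v = 2153 mm/s = 2.153 m/s. Path length L = v·t = 2.153 m/s × 601.5 s = 1295 m.
Hardness H = 304.2 HV × 9.807 MPa/HV = 2983 MPa = 2.983e+09 Pa.
Restated in SI base units: W = 1017 N, H = 2.983e+09 Pa, K = 4.731e-07.
Archard relation: V = K·W·L/H = 4.731e-07 · 1017 · 1295 / 2.983e+09 = 2.089e-10 m³.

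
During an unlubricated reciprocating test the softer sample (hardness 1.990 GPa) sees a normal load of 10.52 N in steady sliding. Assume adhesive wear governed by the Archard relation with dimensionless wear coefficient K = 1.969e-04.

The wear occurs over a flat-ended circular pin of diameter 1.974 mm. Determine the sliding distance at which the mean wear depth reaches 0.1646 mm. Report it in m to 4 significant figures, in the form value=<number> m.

value=484.0 m

The computation keeps exact precision — displayed values are rounded; a lone final rounding to four significant figures.
Convert: Hardness H = 1.990 GPa = 1.990e+09 Pa.
Convert: Pin diameter d = 1.974 mm = 0.001974 m. Contact area A = π·d²/4 = π·(0.001974 m)²/4 = 3.060e-06 m².
Convert: Depth limit h_lim = 0.1646 mm = 1.646e-04 m.
Restated in SI base units: W = 10.52 N, H = 1.990e+09 Pa, K = 1.969e-04.
Limit volume V_lim = h_lim·A = 1.646e-04 · 3.060e-06 = 5.037e-10 m³.
Life L = V_lim·H/(K·W) = 5.037e-10 · 1.990e+09 / (1.969e-04 · 10.52) = 484.0 m.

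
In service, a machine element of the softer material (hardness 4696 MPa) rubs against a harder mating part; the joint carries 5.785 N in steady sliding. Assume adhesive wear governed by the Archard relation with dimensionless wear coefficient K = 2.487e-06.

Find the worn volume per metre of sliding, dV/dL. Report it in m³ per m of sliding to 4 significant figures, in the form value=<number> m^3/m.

value=3.064e-15 m^3/m

The computation keeps full float precision; displayed values are rounded; one final rounding, at four significant digits.
Hardness H = 4696 MPa = 4.696e+09 Pa.
Working in SI base units: W = 5.785 N, H = 4.696e+09 Pa, K = 2.487e-06.
Rate of wear dV/dL = K·W/H — distance-free: 2.487e-06 · 5.785 / 4.696e+09 = 3.064e-15 m³/m.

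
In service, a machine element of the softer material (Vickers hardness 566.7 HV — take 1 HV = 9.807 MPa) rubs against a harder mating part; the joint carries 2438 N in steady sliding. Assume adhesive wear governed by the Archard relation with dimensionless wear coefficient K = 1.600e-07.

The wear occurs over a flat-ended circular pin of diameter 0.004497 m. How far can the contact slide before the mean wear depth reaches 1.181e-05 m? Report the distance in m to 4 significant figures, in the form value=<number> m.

The computation maintains exact precision; intermediates appear rounded, and one final rounding: four significant digits.
Hardness H = 566.7 HV × 9.807 MPa/HV = 5558 MPa = 5.558e+09 Pa.
Contact area A = π·d²/4 = π·(0.004497 m)²/4 = 1.588e-05 m².
Restated in SI base units: W = 2438 N, H = 5.558e+09 Pa, K = 1.600e-07.
Allowed volume V_lim = h_lim·A = 1.181e-05 · 1.588e-05 = 1.876e-10 m³.
Sliding life L = V_lim·H/(K·W) = 1.876e-10 · 5.558e+09 / (1.600e-07 · 2438) = 2673 m.

value=2673 m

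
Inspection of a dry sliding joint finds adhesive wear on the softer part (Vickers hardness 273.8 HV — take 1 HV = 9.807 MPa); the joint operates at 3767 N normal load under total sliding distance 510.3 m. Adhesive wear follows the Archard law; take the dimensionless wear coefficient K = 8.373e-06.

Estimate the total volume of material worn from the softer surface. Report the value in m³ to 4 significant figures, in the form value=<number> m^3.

value=5.994e-09 m^3

The computation maintains exact precision, and intermediates are shown rounded, and rounded once at the end: four significant digits.
Convert: Hardness H = 273.8 HV × 9.807 MPa/HV = 2685 MPa = 2.685e+09 Pa.
SI base units throughout: W = 3767 N, H = 2.685e+09 Pa, K = 8.373e-06.
Apply Archard: V = K·W·L/H = 8.373e-06 · 3767 · 510.3 / 2.685e+09 = 5.994e-09 m³.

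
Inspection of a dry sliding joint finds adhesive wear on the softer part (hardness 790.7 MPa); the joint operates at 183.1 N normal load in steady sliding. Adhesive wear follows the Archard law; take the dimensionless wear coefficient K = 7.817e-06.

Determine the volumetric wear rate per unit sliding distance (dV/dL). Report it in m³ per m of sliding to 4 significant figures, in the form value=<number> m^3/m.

value=1.810e-12 m^3/m

Intermediate values are printed rounded; every step maintains exact precision — one final rounding to 4 significant digits.
Convert: Hardness H = 790.7 MPa = 7.907e+08 Pa.
Collected in SI base units: W = 183.1 N, H = 7.907e+08 Pa, K = 7.817e-06.
Volumetric rate dV/dL = K·W/H: 7.817e-06 · 183.1 / 7.907e+08 = 1.810e-12 m³/m.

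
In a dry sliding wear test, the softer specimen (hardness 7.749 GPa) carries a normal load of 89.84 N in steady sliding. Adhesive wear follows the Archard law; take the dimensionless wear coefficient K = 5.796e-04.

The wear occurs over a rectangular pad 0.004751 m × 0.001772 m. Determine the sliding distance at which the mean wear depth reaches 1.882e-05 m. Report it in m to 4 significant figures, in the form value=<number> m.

value=23.58 m

Every step keeps full float precision. Intermediate values appear rounded — rounded once at the end: four significant digits.
Hardness H = 7.749 GPa = 7.749e+09 Pa.
Contact area A = 0.004751 m × 0.001772 m = 8.419e-06 m².
Working in SI base units: W = 89.84 N, H = 7.749e+09 Pa, K = 5.796e-04.
Permissible volume V_lim = h_lim·A = 1.882e-05 · 8.419e-06 = 1.584e-10 m³.
Inverting, life L = V_lim·H/(K·W) = 1.584e-10 · 7.749e+09 / (5.796e-04 · 89.84) = 23.58 m.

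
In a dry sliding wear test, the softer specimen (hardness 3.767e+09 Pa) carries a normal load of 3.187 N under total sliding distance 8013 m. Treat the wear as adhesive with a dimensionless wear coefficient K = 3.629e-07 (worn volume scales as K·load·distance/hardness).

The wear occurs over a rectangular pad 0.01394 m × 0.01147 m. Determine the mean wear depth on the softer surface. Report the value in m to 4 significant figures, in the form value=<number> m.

Intermediates are shown rounded, and all working math maintains full float precision, and one final rounding: 4 significant figures.
Convert: Contact area A = 0.01394 m × 0.01147 m = 1.599e-04 m².
In SI base units, W = 3.187 N, H = 3.767e+09 Pa, K = 3.629e-07.
Volume removed: V = K·W·L/H = 3.629e-07 · 3.187 · 8013 / 3.767e+09 = 2.460e-12 m³.
Depth of wear h = V/A = 2.460e-12 / 1.599e-04 = 1.539e-08 m.

value=1.539e-08 m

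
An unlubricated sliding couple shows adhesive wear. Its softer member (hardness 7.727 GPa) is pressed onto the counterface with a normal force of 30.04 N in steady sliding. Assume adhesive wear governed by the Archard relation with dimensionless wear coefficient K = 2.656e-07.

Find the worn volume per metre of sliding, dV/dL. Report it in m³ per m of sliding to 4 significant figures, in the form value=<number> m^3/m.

All arithmetic holds exact precision; intermediates appear rounded; a lone final rounding to 4 significant digits.
Convert: Hardness H = 7.727 GPa = 7.727e+09 Pa.
As SI base values: W = 30.04 N, H = 7.727e+09 Pa, K = 2.656e-07.
Sliding wear rate dV/dL = K·W/H, so: 2.656e-07 · 30.04 / 7.727e+09 = 1.033e-15 m³/m.

value=1.033e-15 m^3/m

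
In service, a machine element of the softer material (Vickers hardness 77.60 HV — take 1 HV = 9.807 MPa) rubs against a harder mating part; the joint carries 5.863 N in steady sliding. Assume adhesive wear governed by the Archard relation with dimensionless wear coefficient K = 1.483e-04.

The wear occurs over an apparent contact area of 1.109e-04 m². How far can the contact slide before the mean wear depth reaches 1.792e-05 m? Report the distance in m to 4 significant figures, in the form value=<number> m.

value=1739 m

The algebra maintains exact precision; intermediates are displayed rounded. Rounded just once to 4 significant figures.
Hardness H = 77.60 HV × 9.807 MPa/HV = 761.0 MPa = 7.610e+08 Pa.
As SI base values: W = 5.863 N, H = 7.610e+08 Pa, K = 1.483e-04.
Wearable volume V_lim = h_lim·A = 1.792e-05 · 1.109e-04 = 1.987e-09 m³.
So the life L = V_lim·H/(K·W) = 1.987e-09 · 7.610e+08 / (1.483e-04 · 5.863) = 1739 m.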